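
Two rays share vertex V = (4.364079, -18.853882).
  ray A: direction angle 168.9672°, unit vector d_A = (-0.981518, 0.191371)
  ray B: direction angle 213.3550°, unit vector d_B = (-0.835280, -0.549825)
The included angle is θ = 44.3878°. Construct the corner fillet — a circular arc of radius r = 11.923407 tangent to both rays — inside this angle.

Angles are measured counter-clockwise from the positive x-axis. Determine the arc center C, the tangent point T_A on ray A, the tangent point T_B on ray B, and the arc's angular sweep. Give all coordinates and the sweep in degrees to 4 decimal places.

center=(-26.6039,-24.9639) T_A=(-24.3221,-13.2608) T_B=(-20.0481,-34.9232) sweep=135.6122

bisector direction at 191.1611° = (-0.981087,-0.193568)
center distance |VC| = r/sin(θ/2) = 11.923407/sin(22.1939°) = 31.564931
C = V + |VC|·bis = (-26.6039,-24.9639)
T_A = V + ((C−V)·d_A)·d_A = V + 29.2263·d_A = (-24.3221,-13.2608)
T_B = V + ((C−V)·d_B)·d_B = V + 29.2263·d_B = (-20.0481,-34.9232)
sweep = 180° − θ = 135.6122°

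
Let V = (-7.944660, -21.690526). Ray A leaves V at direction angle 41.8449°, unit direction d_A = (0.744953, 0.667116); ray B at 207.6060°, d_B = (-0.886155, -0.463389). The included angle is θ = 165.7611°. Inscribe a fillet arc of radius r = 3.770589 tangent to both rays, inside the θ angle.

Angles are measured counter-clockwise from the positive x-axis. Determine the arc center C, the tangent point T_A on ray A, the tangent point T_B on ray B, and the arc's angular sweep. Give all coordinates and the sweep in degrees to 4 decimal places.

bisector direction at 124.7254° = (-0.569645,0.821891)
center distance |VC| = r/sin(θ/2) = 3.770589/sin(82.8805°) = 3.799886
C = V + |VC|·bis = (-10.1092,-18.5674)
T_A = V + ((C−V)·d_A)·d_A = V + 0.4710·d_A = (-7.5938,-21.3763)
T_B = V + ((C−V)·d_B)·d_B = V + 0.4710·d_B = (-8.3620,-21.9088)
sweep = 180° − θ = 14.2389°

center=(-10.1092,-18.5674) T_A=(-7.5938,-21.3763) T_B=(-8.3620,-21.9088) sweep=14.2389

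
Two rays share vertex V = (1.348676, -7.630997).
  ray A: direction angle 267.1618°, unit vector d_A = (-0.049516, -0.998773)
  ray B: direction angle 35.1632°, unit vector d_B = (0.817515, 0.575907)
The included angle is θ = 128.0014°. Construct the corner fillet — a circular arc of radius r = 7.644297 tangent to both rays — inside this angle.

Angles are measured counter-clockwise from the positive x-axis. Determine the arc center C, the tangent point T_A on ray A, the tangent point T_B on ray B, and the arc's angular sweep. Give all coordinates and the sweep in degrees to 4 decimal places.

center=(8.7990,-11.7332) T_A=(1.1641,-11.3547) T_B=(4.3966,-5.4839) sweep=51.9986

bisector direction at 331.1625° = (0.875991,-0.482327)
center distance |VC| = r/sin(θ/2) = 7.644297/sin(64.0007°) = 8.505009
C = V + |VC|·bis = (8.7990,-11.7332)
T_A = V + ((C−V)·d_A)·d_A = V + 3.7283·d_A = (1.1641,-11.3547)
T_B = V + ((C−V)·d_B)·d_B = V + 3.7283·d_B = (4.3966,-5.4839)
sweep = 180° − θ = 51.9986°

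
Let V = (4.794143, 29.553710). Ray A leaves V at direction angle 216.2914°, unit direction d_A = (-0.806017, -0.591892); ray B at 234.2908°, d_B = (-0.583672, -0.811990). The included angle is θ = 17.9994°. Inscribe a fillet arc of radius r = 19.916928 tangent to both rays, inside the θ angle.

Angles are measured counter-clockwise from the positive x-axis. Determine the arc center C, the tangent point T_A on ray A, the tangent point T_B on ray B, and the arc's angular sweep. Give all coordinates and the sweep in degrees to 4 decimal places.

center=(-84.7777,-60.9330) T_A=(-96.5664,-44.8796) T_B=(-68.6054,-72.5579) sweep=162.0006

bisector direction at 225.2911° = (-0.703505,-0.710690)
center distance |VC| = r/sin(θ/2) = 19.916928/sin(8.9997°) = 127.322240
C = V + |VC|·bis = (-84.7777,-60.9330)
T_A = V + ((C−V)·d_A)·d_A = V + 125.7548·d_A = (-96.5664,-44.8796)
T_B = V + ((C−V)·d_B)·d_B = V + 125.7548·d_B = (-68.6054,-72.5579)
sweep = 180° − θ = 162.0006°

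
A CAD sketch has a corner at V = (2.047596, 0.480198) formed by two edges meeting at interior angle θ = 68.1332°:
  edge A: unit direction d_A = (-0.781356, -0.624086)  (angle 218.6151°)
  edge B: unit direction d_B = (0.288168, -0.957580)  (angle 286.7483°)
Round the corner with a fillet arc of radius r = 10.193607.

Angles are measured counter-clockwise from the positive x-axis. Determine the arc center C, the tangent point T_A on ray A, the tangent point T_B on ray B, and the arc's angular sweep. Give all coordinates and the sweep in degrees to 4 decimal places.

center=(-3.3695,-16.8926) T_A=(-9.7312,-8.9278) T_B=(6.3917,-13.9551) sweep=111.8668

bisector direction at 252.6817° = (-0.297680,-0.954666)
center distance |VC| = r/sin(θ/2) = 10.193607/sin(34.0666°) = 18.197794
C = V + |VC|·bis = (-3.3695,-16.8926)
T_A = V + ((C−V)·d_A)·d_A = V + 15.0748·d_A = (-9.7312,-8.9278)
T_B = V + ((C−V)·d_B)·d_B = V + 15.0748·d_B = (6.3917,-13.9551)
sweep = 180° − θ = 111.8668°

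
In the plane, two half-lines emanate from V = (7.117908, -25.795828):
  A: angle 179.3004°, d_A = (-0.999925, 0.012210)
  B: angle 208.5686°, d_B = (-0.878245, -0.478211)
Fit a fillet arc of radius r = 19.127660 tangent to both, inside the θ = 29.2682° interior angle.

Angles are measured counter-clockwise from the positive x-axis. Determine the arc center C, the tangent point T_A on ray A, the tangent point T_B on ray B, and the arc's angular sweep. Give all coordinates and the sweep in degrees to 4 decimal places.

bisector direction at 193.9345° = (-0.970572,-0.240813)
center distance |VC| = r/sin(θ/2) = 19.127660/sin(14.6341°) = 75.709556
C = V + |VC|·bis = (-66.3636,-44.0276)
T_A = V + ((C−V)·d_A)·d_A = V + 73.2535·d_A = (-66.1301,-24.9014)
T_B = V + ((C−V)·d_B)·d_B = V + 73.2535·d_B = (-57.2166,-60.8264)
sweep = 180° − θ = 150.7318°

center=(-66.3636,-44.0276) T_A=(-66.1301,-24.9014) T_B=(-57.2166,-60.8264) sweep=150.7318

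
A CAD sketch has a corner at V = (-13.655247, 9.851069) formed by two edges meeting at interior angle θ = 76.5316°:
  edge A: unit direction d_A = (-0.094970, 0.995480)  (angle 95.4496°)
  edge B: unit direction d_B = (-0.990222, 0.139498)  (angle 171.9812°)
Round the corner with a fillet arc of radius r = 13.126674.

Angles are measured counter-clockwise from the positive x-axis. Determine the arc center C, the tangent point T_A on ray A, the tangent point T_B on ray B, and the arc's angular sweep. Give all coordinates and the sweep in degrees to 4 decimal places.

bisector direction at 133.7154° = (-0.691077,0.722781)
center distance |VC| = r/sin(θ/2) = 13.126674/sin(38.2658°) = 21.195627
C = V + |VC|·bis = (-28.3031,25.1709)
T_A = V + ((C−V)·d_A)·d_A = V + 16.6417·d_A = (-15.2357,26.4175)
T_B = V + ((C−V)·d_B)·d_B = V + 16.6417·d_B = (-30.1342,12.1725)
sweep = 180° − θ = 103.4684°

center=(-28.3031,25.1709) T_A=(-15.2357,26.4175) T_B=(-30.1342,12.1725) sweep=103.4684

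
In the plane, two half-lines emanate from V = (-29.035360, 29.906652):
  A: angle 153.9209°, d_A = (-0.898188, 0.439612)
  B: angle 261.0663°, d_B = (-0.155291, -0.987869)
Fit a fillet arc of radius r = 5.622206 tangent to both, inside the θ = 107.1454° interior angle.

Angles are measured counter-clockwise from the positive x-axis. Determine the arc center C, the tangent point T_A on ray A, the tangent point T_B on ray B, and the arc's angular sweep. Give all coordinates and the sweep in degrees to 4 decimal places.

bisector direction at 207.4936° = (-0.887062,-0.461650)
center distance |VC| = r/sin(θ/2) = 5.622206/sin(53.5727°) = 6.987484
C = V + |VC|·bis = (-35.2337,26.6809)
T_A = V + ((C−V)·d_A)·d_A = V + 4.1492·d_A = (-32.7621,31.7307)
T_B = V + ((C−V)·d_B)·d_B = V + 4.1492·d_B = (-29.6797,25.8078)
sweep = 180° − θ = 72.8546°

center=(-35.2337,26.6809) T_A=(-32.7621,31.7307) T_B=(-29.6797,25.8078) sweep=72.8546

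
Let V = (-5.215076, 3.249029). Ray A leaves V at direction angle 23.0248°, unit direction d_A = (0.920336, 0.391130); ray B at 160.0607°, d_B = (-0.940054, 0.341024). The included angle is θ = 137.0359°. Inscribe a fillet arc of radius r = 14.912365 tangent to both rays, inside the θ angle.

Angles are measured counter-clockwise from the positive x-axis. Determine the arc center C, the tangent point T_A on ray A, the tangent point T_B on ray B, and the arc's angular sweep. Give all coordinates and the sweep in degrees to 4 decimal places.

bisector direction at 91.5427° = (-0.026923,0.999638)
center distance |VC| = r/sin(θ/2) = 14.912365/sin(68.5179°) = 16.025628
C = V + |VC|·bis = (-5.6465,19.2688)
T_A = V + ((C−V)·d_A)·d_A = V + 5.8687·d_A = (0.1861,5.5445)
T_B = V + ((C−V)·d_B)·d_B = V + 5.8687·d_B = (-10.7320,5.2504)
sweep = 180° − θ = 42.9641°

center=(-5.6465,19.2688) T_A=(0.1861,5.5445) T_B=(-10.7320,5.2504) sweep=42.9641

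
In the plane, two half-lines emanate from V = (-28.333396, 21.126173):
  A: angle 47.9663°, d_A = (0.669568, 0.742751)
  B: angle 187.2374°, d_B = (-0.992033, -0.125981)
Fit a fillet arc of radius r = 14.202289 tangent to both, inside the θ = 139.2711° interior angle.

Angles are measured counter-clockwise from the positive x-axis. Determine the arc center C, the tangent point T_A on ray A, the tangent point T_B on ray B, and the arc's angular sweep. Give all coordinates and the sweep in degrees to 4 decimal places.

center=(-35.3524,34.5512) T_A=(-24.8036,25.0418) T_B=(-33.5631,20.4620) sweep=40.7289

bisector direction at 117.6018° = (-0.463325,0.886189)
center distance |VC| = r/sin(θ/2) = 14.202289/sin(69.6355°) = 15.149139
C = V + |VC|·bis = (-35.3524,34.5512)
T_A = V + ((C−V)·d_A)·d_A = V + 5.2718·d_A = (-24.8036,25.0418)
T_B = V + ((C−V)·d_B)·d_B = V + 5.2718·d_B = (-33.5631,20.4620)
sweep = 180° − θ = 40.7289°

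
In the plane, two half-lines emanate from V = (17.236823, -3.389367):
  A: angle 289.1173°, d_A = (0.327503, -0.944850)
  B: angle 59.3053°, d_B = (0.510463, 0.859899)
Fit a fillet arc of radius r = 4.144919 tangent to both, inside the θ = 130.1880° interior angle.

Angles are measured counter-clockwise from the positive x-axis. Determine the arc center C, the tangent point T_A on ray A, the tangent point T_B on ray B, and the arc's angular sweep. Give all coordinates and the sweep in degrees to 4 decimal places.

bisector direction at 354.2113° = (0.994901,-0.100860)
center distance |VC| = r/sin(θ/2) = 4.144919/sin(65.0940°) = 4.569922
C = V + |VC|·bis = (21.7834,-3.8503)
T_A = V + ((C−V)·d_A)·d_A = V + 1.9245·d_A = (17.8671,-5.2078)
T_B = V + ((C−V)·d_B)·d_B = V + 1.9245·d_B = (18.2192,-1.7345)
sweep = 180° − θ = 49.8120°

center=(21.7834,-3.8503) T_A=(17.8671,-5.2078) T_B=(18.2192,-1.7345) sweep=49.8120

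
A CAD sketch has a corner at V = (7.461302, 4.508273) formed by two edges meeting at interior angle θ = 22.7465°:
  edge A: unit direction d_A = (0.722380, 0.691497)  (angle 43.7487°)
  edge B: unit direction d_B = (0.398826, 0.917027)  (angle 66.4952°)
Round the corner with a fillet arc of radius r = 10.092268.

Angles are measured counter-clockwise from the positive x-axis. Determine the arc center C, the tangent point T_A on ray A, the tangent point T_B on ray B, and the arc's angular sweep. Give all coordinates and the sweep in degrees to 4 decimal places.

bisector direction at 55.1219° = (0.571832,0.820371)
center distance |VC| = r/sin(θ/2) = 10.092268/sin(11.3733°) = 51.177919
C = V + |VC|·bis = (36.7265,46.4932)
T_A = V + ((C−V)·d_A)·d_A = V + 50.1730·d_A = (43.7052,39.2027)
T_B = V + ((C−V)·d_B)·d_B = V + 50.1730·d_B = (27.4716,50.5182)
sweep = 180° − θ = 157.2535°

center=(36.7265,46.4932) T_A=(43.7052,39.2027) T_B=(27.4716,50.5182) sweep=157.2535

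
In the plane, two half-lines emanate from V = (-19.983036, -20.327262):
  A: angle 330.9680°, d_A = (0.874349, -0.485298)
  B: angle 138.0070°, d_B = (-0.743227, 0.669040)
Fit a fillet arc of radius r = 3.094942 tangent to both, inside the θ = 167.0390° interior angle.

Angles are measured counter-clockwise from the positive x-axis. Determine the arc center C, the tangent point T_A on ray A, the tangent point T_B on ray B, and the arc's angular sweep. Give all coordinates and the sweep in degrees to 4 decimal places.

center=(-18.1737,-17.7918) T_A=(-19.6757,-20.4979) T_B=(-20.2443,-20.0921) sweep=12.9610

bisector direction at 54.4875° = (0.580881,0.813989)
center distance |VC| = r/sin(θ/2) = 3.094942/sin(83.5195°) = 3.114845
C = V + |VC|·bis = (-18.1737,-17.7918)
T_A = V + ((C−V)·d_A)·d_A = V + 0.3516·d_A = (-19.6757,-20.4979)
T_B = V + ((C−V)·d_B)·d_B = V + 0.3516·d_B = (-20.2443,-20.0921)
sweep = 180° − θ = 12.9610°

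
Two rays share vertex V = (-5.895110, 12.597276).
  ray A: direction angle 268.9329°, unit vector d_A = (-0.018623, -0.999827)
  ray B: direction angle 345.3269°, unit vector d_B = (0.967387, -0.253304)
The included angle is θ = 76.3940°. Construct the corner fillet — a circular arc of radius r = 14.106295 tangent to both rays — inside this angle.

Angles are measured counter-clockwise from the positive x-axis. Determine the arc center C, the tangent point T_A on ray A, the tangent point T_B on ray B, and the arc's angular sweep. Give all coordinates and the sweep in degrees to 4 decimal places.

center=(7.8749,-5.5902) T_A=(-6.2290,-5.3274) T_B=(11.4480,8.0561) sweep=103.6060

bisector direction at 307.1299° = (0.603624,-0.797269)
center distance |VC| = r/sin(θ/2) = 14.106295/sin(38.1970°) = 22.812164
C = V + |VC|·bis = (7.8749,-5.5902)
T_A = V + ((C−V)·d_A)·d_A = V + 17.9278·d_A = (-6.2290,-5.3274)
T_B = V + ((C−V)·d_B)·d_B = V + 17.9278·d_B = (11.4480,8.0561)
sweep = 180° − θ = 103.6060°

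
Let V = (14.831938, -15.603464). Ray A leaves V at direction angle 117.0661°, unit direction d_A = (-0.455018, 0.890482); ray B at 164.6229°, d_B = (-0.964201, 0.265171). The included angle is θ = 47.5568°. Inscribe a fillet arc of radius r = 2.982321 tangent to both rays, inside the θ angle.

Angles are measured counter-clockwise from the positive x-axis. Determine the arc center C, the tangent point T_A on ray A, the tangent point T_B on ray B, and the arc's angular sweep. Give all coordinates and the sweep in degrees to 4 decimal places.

center=(9.0963,-10.9330) T_A=(11.7520,-9.5760) T_B=(8.3055,-13.8086) sweep=132.4432

bisector direction at 140.8445° = (-0.775435,0.631427)
center distance |VC| = r/sin(θ/2) = 2.982321/sin(23.7784°) = 7.396623
C = V + |VC|·bis = (9.0963,-10.9330)
T_A = V + ((C−V)·d_A)·d_A = V + 6.7687·d_A = (11.7520,-9.5760)
T_B = V + ((C−V)·d_B)·d_B = V + 6.7687·d_B = (8.3055,-13.8086)
sweep = 180° − θ = 132.4432°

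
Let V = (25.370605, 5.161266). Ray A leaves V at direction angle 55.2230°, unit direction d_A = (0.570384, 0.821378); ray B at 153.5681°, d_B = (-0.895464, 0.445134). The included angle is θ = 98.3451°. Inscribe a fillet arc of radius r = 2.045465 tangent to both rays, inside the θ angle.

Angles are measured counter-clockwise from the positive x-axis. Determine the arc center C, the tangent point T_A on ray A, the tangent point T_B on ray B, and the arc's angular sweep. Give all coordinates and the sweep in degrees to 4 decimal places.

bisector direction at 104.3956° = (-0.248615,0.968602)
center distance |VC| = r/sin(θ/2) = 2.045465/sin(49.1726°) = 2.703203
C = V + |VC|·bis = (24.6985,7.7796)
T_A = V + ((C−V)·d_A)·d_A = V + 1.7673·d_A = (26.3786,6.6129)
T_B = V + ((C−V)·d_B)·d_B = V + 1.7673·d_B = (23.7880,5.9480)
sweep = 180° − θ = 81.6549°

center=(24.6985,7.7796) T_A=(26.3786,6.6129) T_B=(23.7880,5.9480) sweep=81.6549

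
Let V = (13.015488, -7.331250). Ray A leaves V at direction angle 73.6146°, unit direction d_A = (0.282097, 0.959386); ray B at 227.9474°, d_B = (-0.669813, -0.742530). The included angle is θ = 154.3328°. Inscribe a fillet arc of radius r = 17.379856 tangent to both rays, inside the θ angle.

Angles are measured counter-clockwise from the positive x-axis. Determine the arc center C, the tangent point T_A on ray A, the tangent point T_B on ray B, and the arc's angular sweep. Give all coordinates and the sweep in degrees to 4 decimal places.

bisector direction at 150.7810° = (-0.872760,0.488149)
center distance |VC| = r/sin(θ/2) = 17.379856/sin(77.1664°) = 17.825141
C = V + |VC|·bis = (-2.5416,1.3701)
T_A = V + ((C−V)·d_A)·d_A = V + 3.9593·d_A = (14.1324,-3.5327)
T_B = V + ((C−V)·d_B)·d_B = V + 3.9593·d_B = (10.3635,-10.2712)
sweep = 180° − θ = 25.6672°

center=(-2.5416,1.3701) T_A=(14.1324,-3.5327) T_B=(10.3635,-10.2712) sweep=25.6672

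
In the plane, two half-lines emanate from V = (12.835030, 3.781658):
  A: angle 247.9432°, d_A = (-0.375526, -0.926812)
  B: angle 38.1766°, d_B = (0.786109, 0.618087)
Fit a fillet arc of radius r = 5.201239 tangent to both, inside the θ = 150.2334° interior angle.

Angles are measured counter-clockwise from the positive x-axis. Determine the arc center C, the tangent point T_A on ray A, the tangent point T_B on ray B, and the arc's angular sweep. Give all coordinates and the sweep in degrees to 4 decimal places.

bisector direction at 323.0599° = (0.799264,-0.600980)
center distance |VC| = r/sin(θ/2) = 5.201239/sin(75.1167°) = 5.381793
C = V + |VC|·bis = (17.1365,0.5473)
T_A = V + ((C−V)·d_A)·d_A = V + 1.3823·d_A = (12.3159,2.5005)
T_B = V + ((C−V)·d_B)·d_B = V + 1.3823·d_B = (13.9217,4.6361)
sweep = 180° − θ = 29.7666°

center=(17.1365,0.5473) T_A=(12.3159,2.5005) T_B=(13.9217,4.6361) sweep=29.7666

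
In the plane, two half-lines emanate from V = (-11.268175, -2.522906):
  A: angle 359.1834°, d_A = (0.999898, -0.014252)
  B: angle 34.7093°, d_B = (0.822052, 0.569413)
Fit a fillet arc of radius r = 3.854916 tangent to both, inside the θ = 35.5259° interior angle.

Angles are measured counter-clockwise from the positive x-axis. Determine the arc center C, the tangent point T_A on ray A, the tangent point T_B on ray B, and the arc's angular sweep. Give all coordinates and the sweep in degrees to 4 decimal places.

center=(0.8189,1.1601) T_A=(0.7640,-2.6944) T_B=(-1.3761,4.3291) sweep=144.4741

bisector direction at 16.9463° = (0.956578,0.291476)
center distance |VC| = r/sin(θ/2) = 3.854916/sin(17.7630°) = 12.635773
C = V + |VC|·bis = (0.8189,1.1601)
T_A = V + ((C−V)·d_A)·d_A = V + 12.0334·d_A = (0.7640,-2.6944)
T_B = V + ((C−V)·d_B)·d_B = V + 12.0334·d_B = (-1.3761,4.3291)
sweep = 180° − θ = 144.4741°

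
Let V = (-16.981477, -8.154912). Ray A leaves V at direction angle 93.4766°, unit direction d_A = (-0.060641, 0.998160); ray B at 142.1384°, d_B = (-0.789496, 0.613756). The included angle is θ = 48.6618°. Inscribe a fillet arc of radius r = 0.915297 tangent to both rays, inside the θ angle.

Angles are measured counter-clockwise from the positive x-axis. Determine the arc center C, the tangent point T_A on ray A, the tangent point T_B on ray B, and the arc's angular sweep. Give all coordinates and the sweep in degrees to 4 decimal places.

center=(-18.0178,-6.1899) T_A=(-17.1042,-6.1344) T_B=(-18.5796,-6.9125) sweep=131.3382

bisector direction at 117.8075° = (-0.466502,0.884520)
center distance |VC| = r/sin(θ/2) = 0.915297/sin(24.3309°) = 2.221563
C = V + |VC|·bis = (-18.0178,-6.1899)
T_A = V + ((C−V)·d_A)·d_A = V + 2.0242·d_A = (-17.1042,-6.1344)
T_B = V + ((C−V)·d_B)·d_B = V + 2.0242·d_B = (-18.5796,-6.9125)
sweep = 180° − θ = 131.3382°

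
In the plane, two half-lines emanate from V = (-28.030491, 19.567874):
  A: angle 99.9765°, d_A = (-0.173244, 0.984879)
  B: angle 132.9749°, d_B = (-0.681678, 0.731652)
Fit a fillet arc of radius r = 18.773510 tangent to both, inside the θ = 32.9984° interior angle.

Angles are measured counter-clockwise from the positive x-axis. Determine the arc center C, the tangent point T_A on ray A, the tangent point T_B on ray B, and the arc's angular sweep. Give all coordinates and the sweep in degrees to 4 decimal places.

center=(-57.5006,78.7386) T_A=(-39.0110,81.9910) T_B=(-71.2363,65.9411) sweep=147.0016

bisector direction at 116.4757° = (-0.445818,0.895124)
center distance |VC| = r/sin(θ/2) = 18.773510/sin(16.4992°) = 66.103453
C = V + |VC|·bis = (-57.5006,78.7386)
T_A = V + ((C−V)·d_A)·d_A = V + 63.3816·d_A = (-39.0110,81.9910)
T_B = V + ((C−V)·d_B)·d_B = V + 63.3816·d_B = (-71.2363,65.9411)
sweep = 180° − θ = 147.0016°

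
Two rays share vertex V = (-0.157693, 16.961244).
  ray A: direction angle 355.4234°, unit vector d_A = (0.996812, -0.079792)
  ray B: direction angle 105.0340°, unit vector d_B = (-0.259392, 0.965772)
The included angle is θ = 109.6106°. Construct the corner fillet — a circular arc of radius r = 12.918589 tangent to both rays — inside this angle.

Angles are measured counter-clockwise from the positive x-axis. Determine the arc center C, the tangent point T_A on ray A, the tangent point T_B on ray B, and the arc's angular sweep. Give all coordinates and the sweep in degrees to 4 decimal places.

center=(9.9553,29.1116) T_A=(8.9245,16.2342) T_B=(-2.5211,25.7607) sweep=70.3894

bisector direction at 50.2287° = (0.639725,0.768604)
center distance |VC| = r/sin(θ/2) = 12.918589/sin(54.8053°) = 15.808391
C = V + |VC|·bis = (9.9553,29.1116)
T_A = V + ((C−V)·d_A)·d_A = V + 9.1113·d_A = (8.9245,16.2342)
T_B = V + ((C−V)·d_B)·d_B = V + 9.1113·d_B = (-2.5211,25.7607)
sweep = 180° − θ = 70.3894°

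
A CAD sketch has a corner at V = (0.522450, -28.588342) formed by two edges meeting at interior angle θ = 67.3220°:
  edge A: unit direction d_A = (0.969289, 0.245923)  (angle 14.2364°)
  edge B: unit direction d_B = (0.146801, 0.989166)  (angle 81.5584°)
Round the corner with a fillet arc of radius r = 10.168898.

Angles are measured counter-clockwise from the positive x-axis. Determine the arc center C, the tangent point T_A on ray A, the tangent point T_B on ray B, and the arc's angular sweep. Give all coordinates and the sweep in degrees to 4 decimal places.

center=(12.8229,-14.9765) T_A=(15.3236,-24.8331) T_B=(2.7641,-13.4837) sweep=112.6780

bisector direction at 47.8974° = (0.670460,0.741945)
center distance |VC| = r/sin(θ/2) = 10.168898/sin(33.6610°) = 18.346205
C = V + |VC|·bis = (12.8229,-14.9765)
T_A = V + ((C−V)·d_A)·d_A = V + 15.2701·d_A = (15.3236,-24.8331)
T_B = V + ((C−V)·d_B)·d_B = V + 15.2701·d_B = (2.7641,-13.4837)
sweep = 180° − θ = 112.6780°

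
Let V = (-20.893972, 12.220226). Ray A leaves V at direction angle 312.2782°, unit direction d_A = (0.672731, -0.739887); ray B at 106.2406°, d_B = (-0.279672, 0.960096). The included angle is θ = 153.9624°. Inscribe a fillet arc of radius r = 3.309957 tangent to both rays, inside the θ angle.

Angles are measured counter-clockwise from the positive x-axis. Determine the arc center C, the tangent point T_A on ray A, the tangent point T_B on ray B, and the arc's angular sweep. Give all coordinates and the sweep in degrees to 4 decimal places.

center=(-17.9301,13.8807) T_A=(-20.3791,11.6540) T_B=(-21.1080,12.9550) sweep=26.0376

bisector direction at 29.2594° = (0.872416,0.488764)
center distance |VC| = r/sin(θ/2) = 3.309957/sin(76.9812°) = 3.397280
C = V + |VC|·bis = (-17.9301,13.8807)
T_A = V + ((C−V)·d_A)·d_A = V + 0.7653·d_A = (-20.3791,11.6540)
T_B = V + ((C−V)·d_B)·d_B = V + 0.7653·d_B = (-21.1080,12.9550)
sweep = 180° − θ = 26.0376°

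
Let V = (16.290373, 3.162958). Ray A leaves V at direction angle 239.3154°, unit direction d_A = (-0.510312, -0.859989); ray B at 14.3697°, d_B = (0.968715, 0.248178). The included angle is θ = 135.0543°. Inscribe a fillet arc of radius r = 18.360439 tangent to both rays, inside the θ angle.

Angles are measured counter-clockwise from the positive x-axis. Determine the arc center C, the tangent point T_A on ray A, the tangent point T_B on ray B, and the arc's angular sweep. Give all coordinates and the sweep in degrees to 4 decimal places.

bisector direction at 306.8426° = (0.599618,-0.800286)
center distance |VC| = r/sin(θ/2) = 18.360439/sin(67.5272°) = 19.869298
C = V + |VC|·bis = (28.2044,-12.7382)
T_A = V + ((C−V)·d_A)·d_A = V + 7.5950·d_A = (12.4146,-3.3686)
T_B = V + ((C−V)·d_B)·d_B = V + 7.5950·d_B = (23.6477,5.0479)
sweep = 180° − θ = 44.9457°

center=(28.2044,-12.7382) T_A=(12.4146,-3.3686) T_B=(23.6477,5.0479) sweep=44.9457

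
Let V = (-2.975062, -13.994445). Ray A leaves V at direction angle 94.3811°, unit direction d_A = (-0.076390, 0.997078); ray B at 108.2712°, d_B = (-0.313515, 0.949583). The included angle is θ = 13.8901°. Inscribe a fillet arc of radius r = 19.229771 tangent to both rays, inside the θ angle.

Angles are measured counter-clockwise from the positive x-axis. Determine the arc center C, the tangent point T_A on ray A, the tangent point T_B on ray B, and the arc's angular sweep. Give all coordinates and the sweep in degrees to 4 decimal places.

bisector direction at 101.3261° = (-0.196394,0.980525)
center distance |VC| = r/sin(θ/2) = 19.229771/sin(6.9451°) = 159.032319
C = V + |VC|·bis = (-34.2080,141.9407)
T_A = V + ((C−V)·d_A)·d_A = V + 157.8654·d_A = (-15.0344,143.4097)
T_B = V + ((C−V)·d_B)·d_B = V + 157.8654·d_B = (-52.4683,135.9119)
sweep = 180° − θ = 166.1099°

center=(-34.2080,141.9407) T_A=(-15.0344,143.4097) T_B=(-52.4683,135.9119) sweep=166.1099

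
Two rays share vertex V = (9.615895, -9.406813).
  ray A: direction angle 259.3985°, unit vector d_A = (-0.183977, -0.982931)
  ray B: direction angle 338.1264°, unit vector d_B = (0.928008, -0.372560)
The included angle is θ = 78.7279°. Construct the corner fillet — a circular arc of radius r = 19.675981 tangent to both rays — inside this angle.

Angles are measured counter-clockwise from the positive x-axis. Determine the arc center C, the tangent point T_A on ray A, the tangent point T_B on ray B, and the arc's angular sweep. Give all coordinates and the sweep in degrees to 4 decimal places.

bisector direction at 298.7625° = (0.481179,-0.876622)
center distance |VC| = r/sin(θ/2) = 19.675981/sin(39.3640°) = 31.022722
C = V + |VC|·bis = (24.5434,-36.6020)
T_A = V + ((C−V)·d_A)·d_A = V + 23.9847·d_A = (5.2033,-32.9821)
T_B = V + ((C−V)·d_B)·d_B = V + 23.9847·d_B = (31.8739,-18.3426)
sweep = 180° − θ = 101.2721°

center=(24.5434,-36.6020) T_A=(5.2033,-32.9821) T_B=(31.8739,-18.3426) sweep=101.2721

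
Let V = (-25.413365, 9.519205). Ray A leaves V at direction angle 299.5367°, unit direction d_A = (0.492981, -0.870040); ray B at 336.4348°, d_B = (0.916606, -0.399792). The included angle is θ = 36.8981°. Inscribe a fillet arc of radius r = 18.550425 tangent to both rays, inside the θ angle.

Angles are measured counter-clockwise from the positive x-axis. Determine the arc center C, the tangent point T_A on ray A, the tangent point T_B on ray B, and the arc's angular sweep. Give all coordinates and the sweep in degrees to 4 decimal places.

bisector direction at 317.9857° = (0.742978,-0.669315)
center distance |VC| = r/sin(θ/2) = 18.550425/sin(18.4490°) = 58.618316
C = V + |VC|·bis = (18.1388,-29.7149)
T_A = V + ((C−V)·d_A)·d_A = V + 55.6057·d_A = (1.9992,-38.8599)
T_B = V + ((C−V)·d_B)·d_B = V + 55.6057·d_B = (25.5551,-12.7115)
sweep = 180° − θ = 143.1019°

center=(18.1388,-29.7149) T_A=(1.9992,-38.8599) T_B=(25.5551,-12.7115) sweep=143.1019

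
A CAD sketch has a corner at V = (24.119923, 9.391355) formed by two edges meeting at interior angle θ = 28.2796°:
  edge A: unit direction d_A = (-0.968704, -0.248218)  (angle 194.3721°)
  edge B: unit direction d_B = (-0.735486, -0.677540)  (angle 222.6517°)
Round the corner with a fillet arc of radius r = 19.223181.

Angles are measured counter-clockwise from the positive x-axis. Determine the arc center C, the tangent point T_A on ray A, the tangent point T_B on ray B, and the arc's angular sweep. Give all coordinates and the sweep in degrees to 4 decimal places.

bisector direction at 208.5119° = (-0.878718,-0.477341)
center distance |VC| = r/sin(θ/2) = 19.223181/sin(14.1398°) = 78.690433
C = V + |VC|·bis = (-45.0268,-28.1708)
T_A = V + ((C−V)·d_A)·d_A = V + 76.3063·d_A = (-49.7983,-9.5493)
T_B = V + ((C−V)·d_B)·d_B = V + 76.3063·d_B = (-32.0023,-42.3092)
sweep = 180° − θ = 151.7204°

center=(-45.0268,-28.1708) T_A=(-49.7983,-9.5493) T_B=(-32.0023,-42.3092) sweep=151.7204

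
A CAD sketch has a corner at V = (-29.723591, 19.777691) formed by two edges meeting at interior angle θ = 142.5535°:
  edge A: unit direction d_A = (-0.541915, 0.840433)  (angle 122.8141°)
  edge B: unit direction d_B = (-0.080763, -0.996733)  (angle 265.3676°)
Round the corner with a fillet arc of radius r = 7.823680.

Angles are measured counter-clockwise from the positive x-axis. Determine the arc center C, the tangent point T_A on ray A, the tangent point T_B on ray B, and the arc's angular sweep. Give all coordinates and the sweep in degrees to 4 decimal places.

center=(-37.7359,17.7665) T_A=(-31.1606,22.0063) T_B=(-29.9377,17.1346) sweep=37.4465

bisector direction at 194.0908° = (-0.969911,-0.243460)
center distance |VC| = r/sin(θ/2) = 7.823680/sin(71.2768°) = 8.260843
C = V + |VC|·bis = (-37.7359,17.7665)
T_A = V + ((C−V)·d_A)·d_A = V + 2.6517·d_A = (-31.1606,22.0063)
T_B = V + ((C−V)·d_B)·d_B = V + 2.6517·d_B = (-29.9377,17.1346)
sweep = 180° − θ = 37.4465°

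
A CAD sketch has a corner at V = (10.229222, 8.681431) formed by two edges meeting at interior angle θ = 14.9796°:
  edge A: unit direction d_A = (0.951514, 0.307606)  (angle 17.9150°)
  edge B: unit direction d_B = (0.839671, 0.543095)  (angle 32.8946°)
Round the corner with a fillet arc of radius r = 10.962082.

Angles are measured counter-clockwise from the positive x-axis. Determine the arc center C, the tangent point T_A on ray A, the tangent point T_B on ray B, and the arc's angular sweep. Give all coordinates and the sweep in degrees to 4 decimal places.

bisector direction at 25.4048° = (0.903299,0.429011)
center distance |VC| = r/sin(θ/2) = 10.962082/sin(7.4898°) = 84.097492
C = V + |VC|·bis = (86.1944,44.7602)
T_A = V + ((C−V)·d_A)·d_A = V + 83.3800·d_A = (89.5664,34.3296)
T_B = V + ((C−V)·d_B)·d_B = V + 83.3800·d_B = (80.2410,53.9647)
sweep = 180° − θ = 165.0204°

center=(86.1944,44.7602) T_A=(89.5664,34.3296) T_B=(80.2410,53.9647) sweep=165.0204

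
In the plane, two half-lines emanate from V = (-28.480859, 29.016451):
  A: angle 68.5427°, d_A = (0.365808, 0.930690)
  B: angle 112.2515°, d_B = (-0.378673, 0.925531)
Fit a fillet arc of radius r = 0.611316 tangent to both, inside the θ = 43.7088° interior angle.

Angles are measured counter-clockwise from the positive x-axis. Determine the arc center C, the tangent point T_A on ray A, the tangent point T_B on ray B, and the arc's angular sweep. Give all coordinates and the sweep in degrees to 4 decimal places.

bisector direction at 90.3971° = (-0.006931,0.999976)
center distance |VC| = r/sin(θ/2) = 0.611316/sin(21.8544°) = 1.642222
C = V + |VC|·bis = (-28.4922,30.6586)
T_A = V + ((C−V)·d_A)·d_A = V + 1.5242·d_A = (-27.9233,30.4350)
T_B = V + ((C−V)·d_B)·d_B = V + 1.5242·d_B = (-29.0580,30.4271)
sweep = 180° − θ = 136.2912°

center=(-28.4922,30.6586) T_A=(-27.9233,30.4350) T_B=(-29.0580,30.4271) sweep=136.2912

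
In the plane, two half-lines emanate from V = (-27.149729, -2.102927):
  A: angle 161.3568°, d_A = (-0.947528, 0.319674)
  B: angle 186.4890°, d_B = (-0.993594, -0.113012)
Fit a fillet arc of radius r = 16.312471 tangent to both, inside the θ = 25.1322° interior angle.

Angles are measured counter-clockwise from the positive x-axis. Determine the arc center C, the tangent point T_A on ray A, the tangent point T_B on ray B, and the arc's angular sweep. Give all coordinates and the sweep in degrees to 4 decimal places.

center=(-101.7056,5.8347) T_A=(-96.4909,21.2912) T_B=(-99.8621,-10.3733) sweep=154.8678

bisector direction at 173.9229° = (-0.994380,0.105867)
center distance |VC| = r/sin(θ/2) = 16.312471/sin(12.5661°) = 74.977189
C = V + |VC|·bis = (-101.7056,5.8347)
T_A = V + ((C−V)·d_A)·d_A = V + 73.1812·d_A = (-96.4909,21.2912)
T_B = V + ((C−V)·d_B)·d_B = V + 73.1812·d_B = (-99.8621,-10.3733)
sweep = 180° − θ = 154.8678°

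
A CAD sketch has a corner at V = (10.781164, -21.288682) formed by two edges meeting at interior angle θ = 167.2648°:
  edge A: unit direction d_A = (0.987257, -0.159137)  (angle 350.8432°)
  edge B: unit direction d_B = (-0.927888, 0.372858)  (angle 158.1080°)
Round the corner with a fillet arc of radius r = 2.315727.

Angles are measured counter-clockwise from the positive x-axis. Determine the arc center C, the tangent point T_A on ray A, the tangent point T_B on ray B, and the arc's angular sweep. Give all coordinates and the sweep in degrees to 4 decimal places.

center=(11.4048,-19.0436) T_A=(11.0363,-21.3298) T_B=(10.5414,-21.1923) sweep=12.7352

bisector direction at 74.4756° = (0.267649,0.963517)
center distance |VC| = r/sin(θ/2) = 2.315727/sin(83.6324°) = 2.330102
C = V + |VC|·bis = (11.4048,-19.0436)
T_A = V + ((C−V)·d_A)·d_A = V + 0.2584·d_A = (11.0363,-21.3298)
T_B = V + ((C−V)·d_B)·d_B = V + 0.2584·d_B = (10.5414,-21.1923)
sweep = 180° − θ = 12.7352°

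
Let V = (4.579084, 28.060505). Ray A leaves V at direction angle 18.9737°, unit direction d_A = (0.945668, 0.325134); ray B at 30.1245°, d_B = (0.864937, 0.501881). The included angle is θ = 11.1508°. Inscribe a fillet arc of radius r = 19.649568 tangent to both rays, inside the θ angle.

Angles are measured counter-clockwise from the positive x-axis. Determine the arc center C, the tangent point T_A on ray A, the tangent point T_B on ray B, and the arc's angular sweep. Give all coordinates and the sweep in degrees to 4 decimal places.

bisector direction at 24.5491° = (0.909606,0.415473)
center distance |VC| = r/sin(θ/2) = 19.649568/sin(5.5754°) = 202.248458
C = V + |VC|·bis = (188.5454,112.0893)
T_A = V + ((C−V)·d_A)·d_A = V + 201.2917·d_A = (194.9342,93.5073)
T_B = V + ((C−V)·d_B)·d_B = V + 201.2917·d_B = (178.6837,129.0849)
sweep = 180° − θ = 168.8492°

center=(188.5454,112.0893) T_A=(194.9342,93.5073) T_B=(178.6837,129.0849) sweep=168.8492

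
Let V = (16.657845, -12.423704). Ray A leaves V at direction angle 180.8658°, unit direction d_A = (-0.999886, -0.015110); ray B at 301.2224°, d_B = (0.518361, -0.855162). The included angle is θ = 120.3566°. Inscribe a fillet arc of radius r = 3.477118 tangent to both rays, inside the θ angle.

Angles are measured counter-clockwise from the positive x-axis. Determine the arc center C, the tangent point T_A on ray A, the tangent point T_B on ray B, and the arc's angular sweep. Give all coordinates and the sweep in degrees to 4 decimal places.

center=(14.7175,-15.9305) T_A=(14.6650,-12.4538) T_B=(17.6910,-14.1281) sweep=59.6434

bisector direction at 241.0441° = (-0.484136,-0.874993)
center distance |VC| = r/sin(θ/2) = 3.477118/sin(60.1783°) = 4.007849
C = V + |VC|·bis = (14.7175,-15.9305)
T_A = V + ((C−V)·d_A)·d_A = V + 1.9931·d_A = (14.6650,-12.4538)
T_B = V + ((C−V)·d_B)·d_B = V + 1.9931·d_B = (17.6910,-14.1281)
sweep = 180° − θ = 59.6434°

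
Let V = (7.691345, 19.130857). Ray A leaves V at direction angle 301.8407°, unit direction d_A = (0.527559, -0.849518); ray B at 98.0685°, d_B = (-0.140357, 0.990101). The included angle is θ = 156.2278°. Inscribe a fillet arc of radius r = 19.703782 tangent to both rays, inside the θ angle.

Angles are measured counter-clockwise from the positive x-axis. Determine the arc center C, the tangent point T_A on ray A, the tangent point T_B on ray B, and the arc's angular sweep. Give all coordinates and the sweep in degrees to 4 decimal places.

center=(26.6180,26.0026) T_A=(9.8793,15.6077) T_B=(7.1093,23.2370) sweep=23.7722

bisector direction at 19.9546° = (0.939963,0.341275)
center distance |VC| = r/sin(θ/2) = 19.703782/sin(78.1139°) = 20.135508
C = V + |VC|·bis = (26.6180,26.0026)
T_A = V + ((C−V)·d_A)·d_A = V + 4.1472·d_A = (9.8793,15.6077)
T_B = V + ((C−V)·d_B)·d_B = V + 4.1472·d_B = (7.1093,23.2370)
sweep = 180° − θ = 23.7722°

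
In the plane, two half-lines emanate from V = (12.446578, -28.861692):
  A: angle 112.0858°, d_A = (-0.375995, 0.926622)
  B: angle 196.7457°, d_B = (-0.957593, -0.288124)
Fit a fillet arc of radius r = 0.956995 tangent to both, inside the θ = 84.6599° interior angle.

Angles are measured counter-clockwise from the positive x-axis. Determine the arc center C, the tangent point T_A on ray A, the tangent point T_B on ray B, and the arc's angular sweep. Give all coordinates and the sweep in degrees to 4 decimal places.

bisector direction at 154.4158° = (-0.901951,0.431838)
center distance |VC| = r/sin(θ/2) = 0.956995/sin(42.3299°) = 1.421141
C = V + |VC|·bis = (11.1648,-28.2480)
T_A = V + ((C−V)·d_A)·d_A = V + 1.0506·d_A = (12.0516,-27.8882)
T_B = V + ((C−V)·d_B)·d_B = V + 1.0506·d_B = (11.4405,-29.1644)
sweep = 180° − θ = 95.3401°

center=(11.1648,-28.2480) T_A=(12.0516,-27.8882) T_B=(11.4405,-29.1644) sweep=95.3401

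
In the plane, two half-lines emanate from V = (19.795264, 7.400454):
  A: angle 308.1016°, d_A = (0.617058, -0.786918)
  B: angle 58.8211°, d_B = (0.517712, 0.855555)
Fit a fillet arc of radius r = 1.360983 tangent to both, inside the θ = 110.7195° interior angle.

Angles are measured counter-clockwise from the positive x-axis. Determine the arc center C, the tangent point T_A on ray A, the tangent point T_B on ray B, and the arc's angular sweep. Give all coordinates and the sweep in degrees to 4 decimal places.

center=(21.4465,7.5003) T_A=(20.3755,6.6605) T_B=(20.2821,8.2049) sweep=69.2805

bisector direction at 3.4614° = (0.998176,0.060375)
center distance |VC| = r/sin(θ/2) = 1.360983/sin(55.3597°) = 1.654213
C = V + |VC|·bis = (21.4465,7.5003)
T_A = V + ((C−V)·d_A)·d_A = V + 0.9403·d_A = (20.3755,6.6605)
T_B = V + ((C−V)·d_B)·d_B = V + 0.9403·d_B = (20.2821,8.2049)
sweep = 180° − θ = 69.2805°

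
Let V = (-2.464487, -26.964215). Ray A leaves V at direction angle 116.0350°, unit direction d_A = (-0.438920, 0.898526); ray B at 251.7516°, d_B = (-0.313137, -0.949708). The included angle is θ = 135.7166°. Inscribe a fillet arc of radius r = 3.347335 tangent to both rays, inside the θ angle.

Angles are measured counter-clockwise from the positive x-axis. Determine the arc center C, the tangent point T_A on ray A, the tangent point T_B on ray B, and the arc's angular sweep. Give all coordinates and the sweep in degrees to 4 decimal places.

bisector direction at 183.8933° = (-0.997692,-0.067899)
center distance |VC| = r/sin(θ/2) = 3.347335/sin(67.8583°) = 3.613839
C = V + |VC|·bis = (-6.0700,-27.2096)
T_A = V + ((C−V)·d_A)·d_A = V + 1.3621·d_A = (-3.0623,-25.7404)
T_B = V + ((C−V)·d_B)·d_B = V + 1.3621·d_B = (-2.8910,-28.2578)
sweep = 180° − θ = 44.2834°

center=(-6.0700,-27.2096) T_A=(-3.0623,-25.7404) T_B=(-2.8910,-28.2578) sweep=44.2834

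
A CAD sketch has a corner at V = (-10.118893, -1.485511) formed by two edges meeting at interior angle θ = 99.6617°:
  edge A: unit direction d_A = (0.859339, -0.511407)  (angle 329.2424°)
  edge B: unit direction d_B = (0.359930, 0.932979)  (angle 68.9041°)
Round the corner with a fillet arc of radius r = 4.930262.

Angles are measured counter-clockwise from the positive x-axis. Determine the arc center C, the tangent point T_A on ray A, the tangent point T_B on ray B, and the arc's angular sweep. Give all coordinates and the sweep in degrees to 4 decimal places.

center=(-4.0211,0.6229) T_A=(-6.5425,-3.6139) T_B=(-8.6209,2.3974) sweep=80.3383

bisector direction at 19.0733° = (0.945102,0.326777)
center distance |VC| = r/sin(θ/2) = 4.930262/sin(49.8308°) = 6.452011
C = V + |VC|·bis = (-4.0211,0.6229)
T_A = V + ((C−V)·d_A)·d_A = V + 4.1618·d_A = (-6.5425,-3.6139)
T_B = V + ((C−V)·d_B)·d_B = V + 4.1618·d_B = (-8.6209,2.3974)
sweep = 180° − θ = 80.3383°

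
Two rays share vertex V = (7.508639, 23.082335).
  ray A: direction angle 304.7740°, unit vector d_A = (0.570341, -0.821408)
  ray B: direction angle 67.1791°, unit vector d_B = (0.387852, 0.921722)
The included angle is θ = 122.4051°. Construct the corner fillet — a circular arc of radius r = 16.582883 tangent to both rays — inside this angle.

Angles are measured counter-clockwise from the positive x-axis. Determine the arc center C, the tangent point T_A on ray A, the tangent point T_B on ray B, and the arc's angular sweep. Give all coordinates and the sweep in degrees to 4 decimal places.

center=(26.3289,25.0526) T_A=(12.7076,15.5947) T_B=(11.0441,31.4843) sweep=57.5949

bisector direction at 5.9766° = (0.994565,0.104121)
center distance |VC| = r/sin(θ/2) = 16.582883/sin(61.2026°) = 18.923144
C = V + |VC|·bis = (26.3289,25.0526)
T_A = V + ((C−V)·d_A)·d_A = V + 9.1156·d_A = (12.7076,15.5947)
T_B = V + ((C−V)·d_B)·d_B = V + 9.1156·d_B = (11.0441,31.4843)
sweep = 180° − θ = 57.5949°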